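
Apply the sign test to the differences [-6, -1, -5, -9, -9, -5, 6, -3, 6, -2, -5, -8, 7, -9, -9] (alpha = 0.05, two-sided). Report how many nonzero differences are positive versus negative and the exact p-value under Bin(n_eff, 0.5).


Step 1: Discard zero differences. Original n = 15; n_eff = number of nonzero differences = 15.
Nonzero differences (with sign): -6, -1, -5, -9, -9, -5, +6, -3, +6, -2, -5, -8, +7, -9, -9
Step 2: Count signs: positive = 3, negative = 12.
Step 3: Under H0: P(positive) = 0.5, so the number of positives S ~ Bin(15, 0.5).
Step 4: Two-sided exact p-value = sum of Bin(15,0.5) probabilities at or below the observed probability = 0.035156.
Step 5: alpha = 0.05. reject H0.

n_eff = 15, pos = 3, neg = 12, p = 0.035156, reject H0.


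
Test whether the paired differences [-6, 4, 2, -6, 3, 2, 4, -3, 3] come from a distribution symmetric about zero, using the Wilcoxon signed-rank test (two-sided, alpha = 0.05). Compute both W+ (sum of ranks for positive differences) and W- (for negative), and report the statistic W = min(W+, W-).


Step 1: Drop any zero differences (none here) and take |d_i|.
|d| = [6, 4, 2, 6, 3, 2, 4, 3, 3]
Step 2: Midrank |d_i| (ties get averaged ranks).
ranks: |6|->8.5, |4|->6.5, |2|->1.5, |6|->8.5, |3|->4, |2|->1.5, |4|->6.5, |3|->4, |3|->4
Step 3: Attach original signs; sum ranks with positive sign and with negative sign.
W+ = 6.5 + 1.5 + 4 + 1.5 + 6.5 + 4 = 24
W- = 8.5 + 8.5 + 4 = 21
(Check: W+ + W- = 45 should equal n(n+1)/2 = 45.)
Step 4: Test statistic W = min(W+, W-) = 21.
Step 5: Ties in |d|, so use the tie-corrected normal approximation.
        E[W] = n(n+1)/4 = 9*10/4 = 22.5.
        Tie groups: |d|=2 (t=2), |d|=3 (t=3), |d|=4 (t=2), |d|=6 (t=2); sum(t^3 - t) = 42.
        Var[W] = n(n+1)(2n+1)/24 - sum(t^3-t)/48 = 1710/24 - 42/48 = 70.375.
        z = (W - E[W]) / sqrt(Var[W]) = (21 - 22.5) / 8.3890 = -0.1788.
        Two-sided p = 2*Phi(z) = 0.858090.
Step 6: alpha = 0.05. fail to reject H0.

W+ = 24, W- = 21, W = min = 21, p = 0.858090, fail to reject H0.


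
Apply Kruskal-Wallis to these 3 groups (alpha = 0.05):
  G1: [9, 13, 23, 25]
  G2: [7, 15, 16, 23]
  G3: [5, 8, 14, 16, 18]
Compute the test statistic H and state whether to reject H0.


Step 1: Combine all N = 13 observations and assign midranks.
sorted (value, group, rank): (5,G3,1), (7,G2,2), (8,G3,3), (9,G1,4), (13,G1,5), (14,G3,6), (15,G2,7), (16,G2,8.5), (16,G3,8.5), (18,G3,10), (23,G1,11.5), (23,G2,11.5), (25,G1,13)
Step 2: Sum ranks within each group.
R_1 = 33.5 (n_1 = 4)
R_2 = 29 (n_2 = 4)
R_3 = 28.5 (n_3 = 5)
Step 3: H = 12/(N(N+1)) * sum(R_i^2/n_i) - 3(N+1)
     = 12/(13*14) * (33.5^2/4 + 29^2/4 + 28.5^2/5) - 3*14
     = 0.065934 * 653.263 - 42
     = 1.072253.
Step 4: Ties present; correction factor C = 1 - 12/(13^3 - 13) = 0.994505. Corrected H = 1.072253 / 0.994505 = 1.078177.
Step 5: Under H0, H ~ chi^2(2); p-value = 0.583280.
Step 6: alpha = 0.05. fail to reject H0.

H = 1.0782, df = 2, p = 0.583280, fail to reject H0.


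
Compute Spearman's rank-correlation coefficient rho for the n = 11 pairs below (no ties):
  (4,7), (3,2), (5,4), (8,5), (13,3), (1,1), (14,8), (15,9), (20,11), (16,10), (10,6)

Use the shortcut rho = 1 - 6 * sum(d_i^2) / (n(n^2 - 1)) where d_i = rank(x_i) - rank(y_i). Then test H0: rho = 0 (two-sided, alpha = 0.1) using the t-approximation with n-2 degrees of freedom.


Step 1: Rank x and y separately (midranks; no ties here).
rank(x): 4->3, 3->2, 5->4, 8->5, 13->7, 1->1, 14->8, 15->9, 20->11, 16->10, 10->6
rank(y): 7->7, 2->2, 4->4, 5->5, 3->3, 1->1, 8->8, 9->9, 11->11, 10->10, 6->6
Step 2: d_i = R_x(i) - R_y(i); compute d_i^2.
  (3-7)^2=16, (2-2)^2=0, (4-4)^2=0, (5-5)^2=0, (7-3)^2=16, (1-1)^2=0, (8-8)^2=0, (9-9)^2=0, (11-11)^2=0, (10-10)^2=0, (6-6)^2=0
sum(d^2) = 32.
Step 3: rho = 1 - 6*32 / (11*(11^2 - 1)) = 1 - 192/1320 = 0.854545.
Step 4: Under H0, t = rho * sqrt((n-2)/(1-rho^2)) = 4.9360 ~ t(9).
Step 5: Two-sided p-value from the t-distribution with 9 df = 0.000807.
Step 6: alpha = 0.1. reject H0.

rho = 0.8545, p = 0.000807, reject H0 at alpha = 0.1.


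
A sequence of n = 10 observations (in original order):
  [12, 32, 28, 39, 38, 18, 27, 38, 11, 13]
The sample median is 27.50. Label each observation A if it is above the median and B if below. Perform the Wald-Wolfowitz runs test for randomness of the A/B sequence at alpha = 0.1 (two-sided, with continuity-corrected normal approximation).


Step 1: Compute median = 27.50; label A = above, B = below.
Labels in order: BAAAABBABB  (n_A = 5, n_B = 5)
Step 2: Count runs R = 5.
Step 3: Under H0 (random ordering), E[R] = 2*n_A*n_B/(n_A+n_B) + 1 = 2*5*5/10 + 1 = 6.0000.
        Var[R] = 2*n_A*n_B*(2*n_A*n_B - n_A - n_B) / ((n_A+n_B)^2 * (n_A+n_B-1)) = 2000/900 = 2.2222.
        SD[R] = 1.4907.
Step 4: Continuity-corrected z = (R + 0.5 - E[R]) / SD[R] = (5 + 0.5 - 6.0000) / 1.4907 = -0.3354.
Step 5: Two-sided p-value via normal approximation = 2*(1 - Phi(|z|)) = 0.737316.
Step 6: alpha = 0.1. fail to reject H0.

R = 5, z = -0.3354, p = 0.737316, fail to reject H0.


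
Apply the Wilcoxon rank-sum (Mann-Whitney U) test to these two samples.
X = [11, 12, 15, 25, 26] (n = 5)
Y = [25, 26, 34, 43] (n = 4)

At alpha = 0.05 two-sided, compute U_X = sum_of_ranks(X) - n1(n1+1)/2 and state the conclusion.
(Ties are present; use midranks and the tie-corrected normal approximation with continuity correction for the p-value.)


Step 1: Combine and sort all 9 observations; assign midranks.
sorted (value, group): (11,X), (12,X), (15,X), (25,X), (25,Y), (26,X), (26,Y), (34,Y), (43,Y)
ranks: 11->1, 12->2, 15->3, 25->4.5, 25->4.5, 26->6.5, 26->6.5, 34->8, 43->9
Step 2: Rank sum for X: R1 = 1 + 2 + 3 + 4.5 + 6.5 = 17.
Step 3: U_X = R1 - n1(n1+1)/2 = 17 - 5*6/2 = 17 - 15 = 2.
       U_Y = n1*n2 - U_X = 20 - 2 = 18.
Step 4: Ties are present, so use the tie-corrected normal approximation (with continuity correction) for the p-value.
Step 5: p-value = 0.063937; compare to alpha = 0.05. fail to reject H0.

U_X = 2, p = 0.063937, fail to reject H0 at alpha = 0.05.


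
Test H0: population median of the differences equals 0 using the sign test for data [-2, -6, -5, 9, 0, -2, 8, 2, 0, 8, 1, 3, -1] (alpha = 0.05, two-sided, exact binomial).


Step 1: Discard zero differences. Original n = 13; n_eff = number of nonzero differences = 11.
Nonzero differences (with sign): -2, -6, -5, +9, -2, +8, +2, +8, +1, +3, -1
Step 2: Count signs: positive = 6, negative = 5.
Step 3: Under H0: P(positive) = 0.5, so the number of positives S ~ Bin(11, 0.5).
Step 4: Two-sided exact p-value = sum of Bin(11,0.5) probabilities at or below the observed probability = 1.000000.
Step 5: alpha = 0.05. fail to reject H0.

n_eff = 11, pos = 6, neg = 5, p = 1.000000, fail to reject H0.


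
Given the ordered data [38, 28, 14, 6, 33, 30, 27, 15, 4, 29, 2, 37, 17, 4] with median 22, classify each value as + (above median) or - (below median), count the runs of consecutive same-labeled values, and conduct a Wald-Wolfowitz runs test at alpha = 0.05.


Step 1: Compute median = 22; label A = above, B = below.
Labels in order: AABBAAABBABABB  (n_A = 7, n_B = 7)
Step 2: Count runs R = 8.
Step 3: Under H0 (random ordering), E[R] = 2*n_A*n_B/(n_A+n_B) + 1 = 2*7*7/14 + 1 = 8.0000.
        Var[R] = 2*n_A*n_B*(2*n_A*n_B - n_A - n_B) / ((n_A+n_B)^2 * (n_A+n_B-1)) = 8232/2548 = 3.2308.
        SD[R] = 1.7974.
Step 4: R = E[R], so z = 0 with no continuity correction.
Step 5: Two-sided p-value via normal approximation = 2*(1 - Phi(|z|)) = 1.000000.
Step 6: alpha = 0.05. fail to reject H0.

R = 8, z = 0.0000, p = 1.000000, fail to reject H0.


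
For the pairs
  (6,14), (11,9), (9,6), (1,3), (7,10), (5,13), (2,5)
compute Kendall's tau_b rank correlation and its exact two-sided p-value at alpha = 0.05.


Step 1: Enumerate the 21 unordered pairs (i,j) with i<j and classify each by sign(x_j-x_i) * sign(y_j-y_i).
  (1,2):dx=+5,dy=-5->D; (1,3):dx=+3,dy=-8->D; (1,4):dx=-5,dy=-11->C; (1,5):dx=+1,dy=-4->D
  (1,6):dx=-1,dy=-1->C; (1,7):dx=-4,dy=-9->C; (2,3):dx=-2,dy=-3->C; (2,4):dx=-10,dy=-6->C
  (2,5):dx=-4,dy=+1->D; (2,6):dx=-6,dy=+4->D; (2,7):dx=-9,dy=-4->C; (3,4):dx=-8,dy=-3->C
  (3,5):dx=-2,dy=+4->D; (3,6):dx=-4,dy=+7->D; (3,7):dx=-7,dy=-1->C; (4,5):dx=+6,dy=+7->C
  (4,6):dx=+4,dy=+10->C; (4,7):dx=+1,dy=+2->C; (5,6):dx=-2,dy=+3->D; (5,7):dx=-5,dy=-5->C
  (6,7):dx=-3,dy=-8->C
Step 2: C = 13, D = 8, total pairs = 21.
Step 3: tau = (C - D)/(n(n-1)/2) = (13 - 8)/21 = 0.238095.
Step 4: Exact two-sided p-value (enumerate n! = 5040 permutations of y under H0): p = 0.561905.
Step 5: alpha = 0.05. fail to reject H0.

tau_b = 0.2381 (C=13, D=8), p = 0.561905, fail to reject H0.


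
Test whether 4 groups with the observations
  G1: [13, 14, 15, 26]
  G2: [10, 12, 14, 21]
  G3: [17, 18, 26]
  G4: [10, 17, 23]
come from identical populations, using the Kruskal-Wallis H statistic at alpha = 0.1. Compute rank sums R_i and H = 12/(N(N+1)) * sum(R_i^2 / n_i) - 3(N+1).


Step 1: Combine all N = 14 observations and assign midranks.
sorted (value, group, rank): (10,G2,1.5), (10,G4,1.5), (12,G2,3), (13,G1,4), (14,G1,5.5), (14,G2,5.5), (15,G1,7), (17,G3,8.5), (17,G4,8.5), (18,G3,10), (21,G2,11), (23,G4,12), (26,G1,13.5), (26,G3,13.5)
Step 2: Sum ranks within each group.
R_1 = 30 (n_1 = 4)
R_2 = 21 (n_2 = 4)
R_3 = 32 (n_3 = 3)
R_4 = 22 (n_4 = 3)
Step 3: H = 12/(N(N+1)) * sum(R_i^2/n_i) - 3(N+1)
     = 12/(14*15) * (30^2/4 + 21^2/4 + 32^2/3 + 22^2/3) - 3*15
     = 0.057143 * 837.917 - 45
     = 2.880952.
Step 4: Ties present; correction factor C = 1 - 24/(14^3 - 14) = 0.991209. Corrected H = 2.880952 / 0.991209 = 2.906504.
Step 5: Under H0, H ~ chi^2(3); p-value = 0.406266.
Step 6: alpha = 0.1. fail to reject H0.

H = 2.9065, df = 3, p = 0.406266, fail to reject H0.


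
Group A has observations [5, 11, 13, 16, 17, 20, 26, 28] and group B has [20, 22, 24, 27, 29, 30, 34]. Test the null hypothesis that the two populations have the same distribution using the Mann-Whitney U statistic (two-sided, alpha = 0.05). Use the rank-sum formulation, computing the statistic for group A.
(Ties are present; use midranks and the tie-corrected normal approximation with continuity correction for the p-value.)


Step 1: Combine and sort all 15 observations; assign midranks.
sorted (value, group): (5,X), (11,X), (13,X), (16,X), (17,X), (20,X), (20,Y), (22,Y), (24,Y), (26,X), (27,Y), (28,X), (29,Y), (30,Y), (34,Y)
ranks: 5->1, 11->2, 13->3, 16->4, 17->5, 20->6.5, 20->6.5, 22->8, 24->9, 26->10, 27->11, 28->12, 29->13, 30->14, 34->15
Step 2: Rank sum for X: R1 = 1 + 2 + 3 + 4 + 5 + 6.5 + 10 + 12 = 43.5.
Step 3: U_X = R1 - n1(n1+1)/2 = 43.5 - 8*9/2 = 43.5 - 36 = 7.5.
       U_Y = n1*n2 - U_X = 56 - 7.5 = 48.5.
Step 4: Ties are present, so use the tie-corrected normal approximation (with continuity correction) for the p-value.
Step 5: p-value = 0.020524; compare to alpha = 0.05. reject H0.

U_X = 7.5, p = 0.020524, reject H0 at alpha = 0.05.


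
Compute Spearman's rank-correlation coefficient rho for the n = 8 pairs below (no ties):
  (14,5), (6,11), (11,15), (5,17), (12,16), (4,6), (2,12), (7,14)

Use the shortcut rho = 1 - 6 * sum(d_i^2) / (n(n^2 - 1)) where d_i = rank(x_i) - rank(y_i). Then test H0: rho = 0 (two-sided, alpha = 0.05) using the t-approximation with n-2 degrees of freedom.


Step 1: Rank x and y separately (midranks; no ties here).
rank(x): 14->8, 6->4, 11->6, 5->3, 12->7, 4->2, 2->1, 7->5
rank(y): 5->1, 11->3, 15->6, 17->8, 16->7, 6->2, 12->4, 14->5
Step 2: d_i = R_x(i) - R_y(i); compute d_i^2.
  (8-1)^2=49, (4-3)^2=1, (6-6)^2=0, (3-8)^2=25, (7-7)^2=0, (2-2)^2=0, (1-4)^2=9, (5-5)^2=0
sum(d^2) = 84.
Step 3: rho = 1 - 6*84 / (8*(8^2 - 1)) = 1 - 504/504 = 0.000000.
Step 4: Under H0, t = rho * sqrt((n-2)/(1-rho^2)) = 0.0000 ~ t(6).
Step 5: Two-sided p-value from the t-distribution with 6 df = 1.000000.
Step 6: alpha = 0.05. fail to reject H0.

rho = 0.0000, p = 1.000000, fail to reject H0 at alpha = 0.05.


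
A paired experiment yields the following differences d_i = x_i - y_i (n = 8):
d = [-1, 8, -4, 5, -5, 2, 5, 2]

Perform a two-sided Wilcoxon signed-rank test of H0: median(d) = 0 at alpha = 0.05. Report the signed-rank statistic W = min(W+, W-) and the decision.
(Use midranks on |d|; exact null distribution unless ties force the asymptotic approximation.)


Step 1: Drop any zero differences (none here) and take |d_i|.
|d| = [1, 8, 4, 5, 5, 2, 5, 2]
Step 2: Midrank |d_i| (ties get averaged ranks).
ranks: |1|->1, |8|->8, |4|->4, |5|->6, |5|->6, |2|->2.5, |5|->6, |2|->2.5
Step 3: Attach original signs; sum ranks with positive sign and with negative sign.
W+ = 8 + 6 + 2.5 + 6 + 2.5 = 25
W- = 1 + 4 + 6 = 11
(Check: W+ + W- = 36 should equal n(n+1)/2 = 36.)
Step 4: Test statistic W = min(W+, W-) = 11.
Step 5: Ties in |d|, so use the tie-corrected normal approximation.
        E[W] = n(n+1)/4 = 8*9/4 = 18.
        Tie groups: |d|=2 (t=2), |d|=5 (t=3); sum(t^3 - t) = 30.
        Var[W] = n(n+1)(2n+1)/24 - sum(t^3-t)/48 = 1224/24 - 30/48 = 50.375.
        z = (W - E[W]) / sqrt(Var[W]) = (11 - 18) / 7.0975 = -0.9863.
        Two-sided p = 2*Phi(z) = 0.324007.
Step 6: alpha = 0.05. fail to reject H0.

W+ = 25, W- = 11, W = min = 11, p = 0.324007, fail to reject H0.


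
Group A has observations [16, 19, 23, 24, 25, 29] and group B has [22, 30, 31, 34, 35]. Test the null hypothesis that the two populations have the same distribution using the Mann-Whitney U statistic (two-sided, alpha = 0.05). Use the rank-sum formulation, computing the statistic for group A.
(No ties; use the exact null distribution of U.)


Step 1: Combine and sort all 11 observations; assign midranks.
sorted (value, group): (16,X), (19,X), (22,Y), (23,X), (24,X), (25,X), (29,X), (30,Y), (31,Y), (34,Y), (35,Y)
ranks: 16->1, 19->2, 22->3, 23->4, 24->5, 25->6, 29->7, 30->8, 31->9, 34->10, 35->11
Step 2: Rank sum for X: R1 = 1 + 2 + 4 + 5 + 6 + 7 = 25.
Step 3: U_X = R1 - n1(n1+1)/2 = 25 - 6*7/2 = 25 - 21 = 4.
       U_Y = n1*n2 - U_X = 30 - 4 = 26.
Step 4: No ties, so the exact null distribution of U (based on enumerating the C(11,6) = 462 equally likely rank assignments) gives the two-sided p-value.
Step 5: p-value = 0.051948; compare to alpha = 0.05. fail to reject H0.

U_X = 4, p = 0.051948, fail to reject H0 at alpha = 0.05.


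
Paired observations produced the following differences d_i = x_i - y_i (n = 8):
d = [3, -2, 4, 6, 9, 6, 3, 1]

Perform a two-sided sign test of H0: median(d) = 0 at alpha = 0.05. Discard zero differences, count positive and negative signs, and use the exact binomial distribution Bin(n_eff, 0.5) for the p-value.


Step 1: Discard zero differences. Original n = 8; n_eff = number of nonzero differences = 8.
Nonzero differences (with sign): +3, -2, +4, +6, +9, +6, +3, +1
Step 2: Count signs: positive = 7, negative = 1.
Step 3: Under H0: P(positive) = 0.5, so the number of positives S ~ Bin(8, 0.5).
Step 4: Two-sided exact p-value = sum of Bin(8,0.5) probabilities at or below the observed probability = 0.070312.
Step 5: alpha = 0.05. fail to reject H0.

n_eff = 8, pos = 7, neg = 1, p = 0.070312, fail to reject H0.


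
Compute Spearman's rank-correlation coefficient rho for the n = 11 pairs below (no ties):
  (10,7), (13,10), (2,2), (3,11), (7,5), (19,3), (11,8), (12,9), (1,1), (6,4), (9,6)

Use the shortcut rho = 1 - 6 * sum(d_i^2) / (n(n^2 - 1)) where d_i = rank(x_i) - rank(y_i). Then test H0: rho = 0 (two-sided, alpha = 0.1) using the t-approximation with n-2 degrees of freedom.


Step 1: Rank x and y separately (midranks; no ties here).
rank(x): 10->7, 13->10, 2->2, 3->3, 7->5, 19->11, 11->8, 12->9, 1->1, 6->4, 9->6
rank(y): 7->7, 10->10, 2->2, 11->11, 5->5, 3->3, 8->8, 9->9, 1->1, 4->4, 6->6
Step 2: d_i = R_x(i) - R_y(i); compute d_i^2.
  (7-7)^2=0, (10-10)^2=0, (2-2)^2=0, (3-11)^2=64, (5-5)^2=0, (11-3)^2=64, (8-8)^2=0, (9-9)^2=0, (1-1)^2=0, (4-4)^2=0, (6-6)^2=0
sum(d^2) = 128.
Step 3: rho = 1 - 6*128 / (11*(11^2 - 1)) = 1 - 768/1320 = 0.418182.
Step 4: Under H0, t = rho * sqrt((n-2)/(1-rho^2)) = 1.3811 ~ t(9).
Step 5: Two-sided p-value from the t-distribution with 9 df = 0.200570.
Step 6: alpha = 0.1. fail to reject H0.

rho = 0.4182, p = 0.200570, fail to reject H0 at alpha = 0.1.


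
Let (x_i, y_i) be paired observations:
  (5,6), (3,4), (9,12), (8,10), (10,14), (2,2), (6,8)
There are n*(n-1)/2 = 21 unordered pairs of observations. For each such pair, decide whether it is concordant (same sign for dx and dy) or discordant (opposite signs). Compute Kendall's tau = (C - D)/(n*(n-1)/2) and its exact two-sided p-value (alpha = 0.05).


Step 1: Enumerate the 21 unordered pairs (i,j) with i<j and classify each by sign(x_j-x_i) * sign(y_j-y_i).
  (1,2):dx=-2,dy=-2->C; (1,3):dx=+4,dy=+6->C; (1,4):dx=+3,dy=+4->C; (1,5):dx=+5,dy=+8->C
  (1,6):dx=-3,dy=-4->C; (1,7):dx=+1,dy=+2->C; (2,3):dx=+6,dy=+8->C; (2,4):dx=+5,dy=+6->C
  (2,5):dx=+7,dy=+10->C; (2,6):dx=-1,dy=-2->C; (2,7):dx=+3,dy=+4->C; (3,4):dx=-1,dy=-2->C
  (3,5):dx=+1,dy=+2->C; (3,6):dx=-7,dy=-10->C; (3,7):dx=-3,dy=-4->C; (4,5):dx=+2,dy=+4->C
  (4,6):dx=-6,dy=-8->C; (4,7):dx=-2,dy=-2->C; (5,6):dx=-8,dy=-12->C; (5,7):dx=-4,dy=-6->C
  (6,7):dx=+4,dy=+6->C
Step 2: C = 21, D = 0, total pairs = 21.
Step 3: tau = (C - D)/(n(n-1)/2) = (21 - 0)/21 = 1.000000.
Step 4: Exact two-sided p-value (enumerate n! = 5040 permutations of y under H0): p = 0.000397.
Step 5: alpha = 0.05. reject H0.

tau_b = 1.0000 (C=21, D=0), p = 0.000397, reject H0.


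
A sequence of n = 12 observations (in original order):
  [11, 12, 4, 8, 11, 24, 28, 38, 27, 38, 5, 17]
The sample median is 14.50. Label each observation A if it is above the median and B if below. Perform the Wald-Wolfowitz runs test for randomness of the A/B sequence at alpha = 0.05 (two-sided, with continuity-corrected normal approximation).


Step 1: Compute median = 14.50; label A = above, B = below.
Labels in order: BBBBBAAAAABA  (n_A = 6, n_B = 6)
Step 2: Count runs R = 4.
Step 3: Under H0 (random ordering), E[R] = 2*n_A*n_B/(n_A+n_B) + 1 = 2*6*6/12 + 1 = 7.0000.
        Var[R] = 2*n_A*n_B*(2*n_A*n_B - n_A - n_B) / ((n_A+n_B)^2 * (n_A+n_B-1)) = 4320/1584 = 2.7273.
        SD[R] = 1.6514.
Step 4: Continuity-corrected z = (R + 0.5 - E[R]) / SD[R] = (4 + 0.5 - 7.0000) / 1.6514 = -1.5138.
Step 5: Two-sided p-value via normal approximation = 2*(1 - Phi(|z|)) = 0.130070.
Step 6: alpha = 0.05. fail to reject H0.

R = 4, z = -1.5138, p = 0.130070, fail to reject H0.


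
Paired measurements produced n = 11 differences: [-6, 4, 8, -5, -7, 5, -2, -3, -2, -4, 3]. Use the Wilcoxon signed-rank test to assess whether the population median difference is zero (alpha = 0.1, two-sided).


Step 1: Drop any zero differences (none here) and take |d_i|.
|d| = [6, 4, 8, 5, 7, 5, 2, 3, 2, 4, 3]
Step 2: Midrank |d_i| (ties get averaged ranks).
ranks: |6|->9, |4|->5.5, |8|->11, |5|->7.5, |7|->10, |5|->7.5, |2|->1.5, |3|->3.5, |2|->1.5, |4|->5.5, |3|->3.5
Step 3: Attach original signs; sum ranks with positive sign and with negative sign.
W+ = 5.5 + 11 + 7.5 + 3.5 = 27.5
W- = 9 + 7.5 + 10 + 1.5 + 3.5 + 1.5 + 5.5 = 38.5
(Check: W+ + W- = 66 should equal n(n+1)/2 = 66.)
Step 4: Test statistic W = min(W+, W-) = 27.5.
Step 5: Ties in |d|, so use the tie-corrected normal approximation.
        E[W] = n(n+1)/4 = 11*12/4 = 33.
        Tie groups: |d|=2 (t=2), |d|=3 (t=2), |d|=4 (t=2), |d|=5 (t=2); sum(t^3 - t) = 24.
        Var[W] = n(n+1)(2n+1)/24 - sum(t^3-t)/48 = 3036/24 - 24/48 = 126.
        z = (W - E[W]) / sqrt(Var[W]) = (27.5 - 33) / 11.2250 = -0.4900.
        Two-sided p = 2*Phi(z) = 0.624149.
Step 6: alpha = 0.1. fail to reject H0.

W+ = 27.5, W- = 38.5, W = min = 27.5, p = 0.624149, fail to reject H0.


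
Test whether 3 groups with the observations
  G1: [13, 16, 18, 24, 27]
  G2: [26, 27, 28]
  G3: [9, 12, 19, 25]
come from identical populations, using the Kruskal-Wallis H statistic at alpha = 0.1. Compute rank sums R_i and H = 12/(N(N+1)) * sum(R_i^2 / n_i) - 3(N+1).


Step 1: Combine all N = 12 observations and assign midranks.
sorted (value, group, rank): (9,G3,1), (12,G3,2), (13,G1,3), (16,G1,4), (18,G1,5), (19,G3,6), (24,G1,7), (25,G3,8), (26,G2,9), (27,G1,10.5), (27,G2,10.5), (28,G2,12)
Step 2: Sum ranks within each group.
R_1 = 29.5 (n_1 = 5)
R_2 = 31.5 (n_2 = 3)
R_3 = 17 (n_3 = 4)
Step 3: H = 12/(N(N+1)) * sum(R_i^2/n_i) - 3(N+1)
     = 12/(12*13) * (29.5^2/5 + 31.5^2/3 + 17^2/4) - 3*13
     = 0.076923 * 577.05 - 39
     = 5.388462.
Step 4: Ties present; correction factor C = 1 - 6/(12^3 - 12) = 0.996503. Corrected H = 5.388462 / 0.996503 = 5.407368.
Step 5: Under H0, H ~ chi^2(2); p-value = 0.066958.
Step 6: alpha = 0.1. reject H0.

H = 5.4074, df = 2, p = 0.066958, reject H0.


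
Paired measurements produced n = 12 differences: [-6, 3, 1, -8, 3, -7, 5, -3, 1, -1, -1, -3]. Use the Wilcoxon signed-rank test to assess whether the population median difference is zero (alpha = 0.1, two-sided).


Step 1: Drop any zero differences (none here) and take |d_i|.
|d| = [6, 3, 1, 8, 3, 7, 5, 3, 1, 1, 1, 3]
Step 2: Midrank |d_i| (ties get averaged ranks).
ranks: |6|->10, |3|->6.5, |1|->2.5, |8|->12, |3|->6.5, |7|->11, |5|->9, |3|->6.5, |1|->2.5, |1|->2.5, |1|->2.5, |3|->6.5
Step 3: Attach original signs; sum ranks with positive sign and with negative sign.
W+ = 6.5 + 2.5 + 6.5 + 9 + 2.5 = 27
W- = 10 + 12 + 11 + 6.5 + 2.5 + 2.5 + 6.5 = 51
(Check: W+ + W- = 78 should equal n(n+1)/2 = 78.)
Step 4: Test statistic W = min(W+, W-) = 27.
Step 5: Ties in |d|, so use the tie-corrected normal approximation.
        E[W] = n(n+1)/4 = 12*13/4 = 39.
        Tie groups: |d|=1 (t=4), |d|=3 (t=4); sum(t^3 - t) = 120.
        Var[W] = n(n+1)(2n+1)/24 - sum(t^3-t)/48 = 3900/24 - 120/48 = 160.
        z = (W - E[W]) / sqrt(Var[W]) = (27 - 39) / 12.6491 = -0.9487.
        Two-sided p = 2*Phi(z) = 0.342782.
Step 6: alpha = 0.1. fail to reject H0.

W+ = 27, W- = 51, W = min = 27, p = 0.342782, fail to reject H0.


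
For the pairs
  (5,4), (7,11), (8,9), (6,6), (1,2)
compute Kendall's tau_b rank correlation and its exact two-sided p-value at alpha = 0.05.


Step 1: Enumerate the 10 unordered pairs (i,j) with i<j and classify each by sign(x_j-x_i) * sign(y_j-y_i).
  (1,2):dx=+2,dy=+7->C; (1,3):dx=+3,dy=+5->C; (1,4):dx=+1,dy=+2->C; (1,5):dx=-4,dy=-2->C
  (2,3):dx=+1,dy=-2->D; (2,4):dx=-1,dy=-5->C; (2,5):dx=-6,dy=-9->C; (3,4):dx=-2,dy=-3->C
  (3,5):dx=-7,dy=-7->C; (4,5):dx=-5,dy=-4->C
Step 2: C = 9, D = 1, total pairs = 10.
Step 3: tau = (C - D)/(n(n-1)/2) = (9 - 1)/10 = 0.800000.
Step 4: Exact two-sided p-value (enumerate n! = 120 permutations of y under H0): p = 0.083333.
Step 5: alpha = 0.05. fail to reject H0.

tau_b = 0.8000 (C=9, D=1), p = 0.083333, fail to reject H0.


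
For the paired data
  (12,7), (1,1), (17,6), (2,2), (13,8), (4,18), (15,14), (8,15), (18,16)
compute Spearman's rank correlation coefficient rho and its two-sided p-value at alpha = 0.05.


Step 1: Rank x and y separately (midranks; no ties here).
rank(x): 12->5, 1->1, 17->8, 2->2, 13->6, 4->3, 15->7, 8->4, 18->9
rank(y): 7->4, 1->1, 6->3, 2->2, 8->5, 18->9, 14->6, 15->7, 16->8
Step 2: d_i = R_x(i) - R_y(i); compute d_i^2.
  (5-4)^2=1, (1-1)^2=0, (8-3)^2=25, (2-2)^2=0, (6-5)^2=1, (3-9)^2=36, (7-6)^2=1, (4-7)^2=9, (9-8)^2=1
sum(d^2) = 74.
Step 3: rho = 1 - 6*74 / (9*(9^2 - 1)) = 1 - 444/720 = 0.383333.
Step 4: Under H0, t = rho * sqrt((n-2)/(1-rho^2)) = 1.0981 ~ t(7).
Step 5: Two-sided p-value from the t-distribution with 7 df = 0.308495.
Step 6: alpha = 0.05. fail to reject H0.

rho = 0.3833, p = 0.308495, fail to reject H0 at alpha = 0.05.


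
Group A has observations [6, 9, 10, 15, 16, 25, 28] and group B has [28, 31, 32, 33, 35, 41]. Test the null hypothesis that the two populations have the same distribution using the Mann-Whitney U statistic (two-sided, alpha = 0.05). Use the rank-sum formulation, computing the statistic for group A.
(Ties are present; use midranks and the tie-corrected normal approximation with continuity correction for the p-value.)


Step 1: Combine and sort all 13 observations; assign midranks.
sorted (value, group): (6,X), (9,X), (10,X), (15,X), (16,X), (25,X), (28,X), (28,Y), (31,Y), (32,Y), (33,Y), (35,Y), (41,Y)
ranks: 6->1, 9->2, 10->3, 15->4, 16->5, 25->6, 28->7.5, 28->7.5, 31->9, 32->10, 33->11, 35->12, 41->13
Step 2: Rank sum for X: R1 = 1 + 2 + 3 + 4 + 5 + 6 + 7.5 = 28.5.
Step 3: U_X = R1 - n1(n1+1)/2 = 28.5 - 7*8/2 = 28.5 - 28 = 0.5.
       U_Y = n1*n2 - U_X = 42 - 0.5 = 41.5.
Step 4: Ties are present, so use the tie-corrected normal approximation (with continuity correction) for the p-value.
Step 5: p-value = 0.004222; compare to alpha = 0.05. reject H0.

U_X = 0.5, p = 0.004222, reject H0 at alpha = 0.05.


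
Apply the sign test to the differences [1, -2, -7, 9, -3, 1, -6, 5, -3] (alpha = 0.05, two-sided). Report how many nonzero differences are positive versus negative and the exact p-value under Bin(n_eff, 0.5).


Step 1: Discard zero differences. Original n = 9; n_eff = number of nonzero differences = 9.
Nonzero differences (with sign): +1, -2, -7, +9, -3, +1, -6, +5, -3
Step 2: Count signs: positive = 4, negative = 5.
Step 3: Under H0: P(positive) = 0.5, so the number of positives S ~ Bin(9, 0.5).
Step 4: Two-sided exact p-value = sum of Bin(9,0.5) probabilities at or below the observed probability = 1.000000.
Step 5: alpha = 0.05. fail to reject H0.

n_eff = 9, pos = 4, neg = 5, p = 1.000000, fail to reject H0.


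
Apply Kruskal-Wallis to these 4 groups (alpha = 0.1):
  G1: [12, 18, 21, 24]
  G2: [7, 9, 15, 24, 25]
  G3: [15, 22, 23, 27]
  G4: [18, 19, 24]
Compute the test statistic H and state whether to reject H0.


Step 1: Combine all N = 16 observations and assign midranks.
sorted (value, group, rank): (7,G2,1), (9,G2,2), (12,G1,3), (15,G2,4.5), (15,G3,4.5), (18,G1,6.5), (18,G4,6.5), (19,G4,8), (21,G1,9), (22,G3,10), (23,G3,11), (24,G1,13), (24,G2,13), (24,G4,13), (25,G2,15), (27,G3,16)
Step 2: Sum ranks within each group.
R_1 = 31.5 (n_1 = 4)
R_2 = 35.5 (n_2 = 5)
R_3 = 41.5 (n_3 = 4)
R_4 = 27.5 (n_4 = 3)
Step 3: H = 12/(N(N+1)) * sum(R_i^2/n_i) - 3(N+1)
     = 12/(16*17) * (31.5^2/4 + 35.5^2/5 + 41.5^2/4 + 27.5^2/3) - 3*17
     = 0.044118 * 1182.76 - 51
     = 1.180515.
Step 4: Ties present; correction factor C = 1 - 36/(16^3 - 16) = 0.991176. Corrected H = 1.180515 / 0.991176 = 1.191024.
Step 5: Under H0, H ~ chi^2(3); p-value = 0.755158.
Step 6: alpha = 0.1. fail to reject H0.

H = 1.1910, df = 3, p = 0.755158, fail to reject H0.


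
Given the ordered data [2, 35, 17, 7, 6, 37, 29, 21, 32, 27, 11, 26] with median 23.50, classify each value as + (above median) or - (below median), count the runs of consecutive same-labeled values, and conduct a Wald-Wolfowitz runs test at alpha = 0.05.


Step 1: Compute median = 23.50; label A = above, B = below.
Labels in order: BABBBAABAABA  (n_A = 6, n_B = 6)
Step 2: Count runs R = 8.
Step 3: Under H0 (random ordering), E[R] = 2*n_A*n_B/(n_A+n_B) + 1 = 2*6*6/12 + 1 = 7.0000.
        Var[R] = 2*n_A*n_B*(2*n_A*n_B - n_A - n_B) / ((n_A+n_B)^2 * (n_A+n_B-1)) = 4320/1584 = 2.7273.
        SD[R] = 1.6514.
Step 4: Continuity-corrected z = (R - 0.5 - E[R]) / SD[R] = (8 - 0.5 - 7.0000) / 1.6514 = 0.3028.
Step 5: Two-sided p-value via normal approximation = 2*(1 - Phi(|z|)) = 0.762069.
Step 6: alpha = 0.05. fail to reject H0.

R = 8, z = 0.3028, p = 0.762069, fail to reject H0.


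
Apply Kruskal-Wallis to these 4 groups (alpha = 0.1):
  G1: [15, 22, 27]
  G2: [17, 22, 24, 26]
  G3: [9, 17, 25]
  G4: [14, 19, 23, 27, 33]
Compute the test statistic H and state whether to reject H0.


Step 1: Combine all N = 15 observations and assign midranks.
sorted (value, group, rank): (9,G3,1), (14,G4,2), (15,G1,3), (17,G2,4.5), (17,G3,4.5), (19,G4,6), (22,G1,7.5), (22,G2,7.5), (23,G4,9), (24,G2,10), (25,G3,11), (26,G2,12), (27,G1,13.5), (27,G4,13.5), (33,G4,15)
Step 2: Sum ranks within each group.
R_1 = 24 (n_1 = 3)
R_2 = 34 (n_2 = 4)
R_3 = 16.5 (n_3 = 3)
R_4 = 45.5 (n_4 = 5)
Step 3: H = 12/(N(N+1)) * sum(R_i^2/n_i) - 3(N+1)
     = 12/(15*16) * (24^2/3 + 34^2/4 + 16.5^2/3 + 45.5^2/5) - 3*16
     = 0.050000 * 985.8 - 48
     = 1.290000.
Step 4: Ties present; correction factor C = 1 - 18/(15^3 - 15) = 0.994643. Corrected H = 1.290000 / 0.994643 = 1.296948.
Step 5: Under H0, H ~ chi^2(3); p-value = 0.729858.
Step 6: alpha = 0.1. fail to reject H0.

H = 1.2969, df = 3, p = 0.729858, fail to reject H0.


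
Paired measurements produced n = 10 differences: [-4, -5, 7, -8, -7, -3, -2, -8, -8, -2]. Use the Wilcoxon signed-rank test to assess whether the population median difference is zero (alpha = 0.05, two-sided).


Step 1: Drop any zero differences (none here) and take |d_i|.
|d| = [4, 5, 7, 8, 7, 3, 2, 8, 8, 2]
Step 2: Midrank |d_i| (ties get averaged ranks).
ranks: |4|->4, |5|->5, |7|->6.5, |8|->9, |7|->6.5, |3|->3, |2|->1.5, |8|->9, |8|->9, |2|->1.5
Step 3: Attach original signs; sum ranks with positive sign and with negative sign.
W+ = 6.5 = 6.5
W- = 4 + 5 + 9 + 6.5 + 3 + 1.5 + 9 + 9 + 1.5 = 48.5
(Check: W+ + W- = 55 should equal n(n+1)/2 = 55.)
Step 4: Test statistic W = min(W+, W-) = 6.5.
Step 5: Ties in |d|, so use the tie-corrected normal approximation.
        E[W] = n(n+1)/4 = 10*11/4 = 27.5.
        Tie groups: |d|=2 (t=2), |d|=7 (t=2), |d|=8 (t=3); sum(t^3 - t) = 36.
        Var[W] = n(n+1)(2n+1)/24 - sum(t^3-t)/48 = 2310/24 - 36/48 = 95.5.
        z = (W - E[W]) / sqrt(Var[W]) = (6.5 - 27.5) / 9.7724 = -2.1489.
        Two-sided p = 2*Phi(z) = 0.031642.
Step 6: alpha = 0.05. reject H0.

W+ = 6.5, W- = 48.5, W = min = 6.5, p = 0.031642, reject H0.


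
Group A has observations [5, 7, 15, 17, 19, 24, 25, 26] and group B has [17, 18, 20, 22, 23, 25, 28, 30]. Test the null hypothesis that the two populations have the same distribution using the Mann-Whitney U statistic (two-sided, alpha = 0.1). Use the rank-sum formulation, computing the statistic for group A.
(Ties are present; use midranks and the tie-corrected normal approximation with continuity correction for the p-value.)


Step 1: Combine and sort all 16 observations; assign midranks.
sorted (value, group): (5,X), (7,X), (15,X), (17,X), (17,Y), (18,Y), (19,X), (20,Y), (22,Y), (23,Y), (24,X), (25,X), (25,Y), (26,X), (28,Y), (30,Y)
ranks: 5->1, 7->2, 15->3, 17->4.5, 17->4.5, 18->6, 19->7, 20->8, 22->9, 23->10, 24->11, 25->12.5, 25->12.5, 26->14, 28->15, 30->16
Step 2: Rank sum for X: R1 = 1 + 2 + 3 + 4.5 + 7 + 11 + 12.5 + 14 = 55.
Step 3: U_X = R1 - n1(n1+1)/2 = 55 - 8*9/2 = 55 - 36 = 19.
       U_Y = n1*n2 - U_X = 64 - 19 = 45.
Step 4: Ties are present, so use the tie-corrected normal approximation (with continuity correction) for the p-value.
Step 5: p-value = 0.188612; compare to alpha = 0.1. fail to reject H0.

U_X = 19, p = 0.188612, fail to reject H0 at alpha = 0.1.


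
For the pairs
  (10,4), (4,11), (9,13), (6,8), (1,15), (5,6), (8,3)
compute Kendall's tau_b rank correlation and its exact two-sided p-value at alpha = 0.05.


Step 1: Enumerate the 21 unordered pairs (i,j) with i<j and classify each by sign(x_j-x_i) * sign(y_j-y_i).
  (1,2):dx=-6,dy=+7->D; (1,3):dx=-1,dy=+9->D; (1,4):dx=-4,dy=+4->D; (1,5):dx=-9,dy=+11->D
  (1,6):dx=-5,dy=+2->D; (1,7):dx=-2,dy=-1->C; (2,3):dx=+5,dy=+2->C; (2,4):dx=+2,dy=-3->D
  (2,5):dx=-3,dy=+4->D; (2,6):dx=+1,dy=-5->D; (2,7):dx=+4,dy=-8->D; (3,4):dx=-3,dy=-5->C
  (3,5):dx=-8,dy=+2->D; (3,6):dx=-4,dy=-7->C; (3,7):dx=-1,dy=-10->C; (4,5):dx=-5,dy=+7->D
  (4,6):dx=-1,dy=-2->C; (4,7):dx=+2,dy=-5->D; (5,6):dx=+4,dy=-9->D; (5,7):dx=+7,dy=-12->D
  (6,7):dx=+3,dy=-3->D
Step 2: C = 6, D = 15, total pairs = 21.
Step 3: tau = (C - D)/(n(n-1)/2) = (6 - 15)/21 = -0.428571.
Step 4: Exact two-sided p-value (enumerate n! = 5040 permutations of y under H0): p = 0.238889.
Step 5: alpha = 0.05. fail to reject H0.

tau_b = -0.4286 (C=6, D=15), p = 0.238889, fail to reject H0.


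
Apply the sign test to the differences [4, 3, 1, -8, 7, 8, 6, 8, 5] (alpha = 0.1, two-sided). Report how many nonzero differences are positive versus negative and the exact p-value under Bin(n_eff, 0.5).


Step 1: Discard zero differences. Original n = 9; n_eff = number of nonzero differences = 9.
Nonzero differences (with sign): +4, +3, +1, -8, +7, +8, +6, +8, +5
Step 2: Count signs: positive = 8, negative = 1.
Step 3: Under H0: P(positive) = 0.5, so the number of positives S ~ Bin(9, 0.5).
Step 4: Two-sided exact p-value = sum of Bin(9,0.5) probabilities at or below the observed probability = 0.039062.
Step 5: alpha = 0.1. reject H0.

n_eff = 9, pos = 8, neg = 1, p = 0.039062, reject H0.


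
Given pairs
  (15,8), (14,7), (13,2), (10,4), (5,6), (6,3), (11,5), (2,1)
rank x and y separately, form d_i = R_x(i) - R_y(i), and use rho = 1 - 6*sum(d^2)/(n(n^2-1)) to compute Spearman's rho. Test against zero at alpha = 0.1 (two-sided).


Step 1: Rank x and y separately (midranks; no ties here).
rank(x): 15->8, 14->7, 13->6, 10->4, 5->2, 6->3, 11->5, 2->1
rank(y): 8->8, 7->7, 2->2, 4->4, 6->6, 3->3, 5->5, 1->1
Step 2: d_i = R_x(i) - R_y(i); compute d_i^2.
  (8-8)^2=0, (7-7)^2=0, (6-2)^2=16, (4-4)^2=0, (2-6)^2=16, (3-3)^2=0, (5-5)^2=0, (1-1)^2=0
sum(d^2) = 32.
Step 3: rho = 1 - 6*32 / (8*(8^2 - 1)) = 1 - 192/504 = 0.619048.
Step 4: Under H0, t = rho * sqrt((n-2)/(1-rho^2)) = 1.9308 ~ t(6).
Step 5: Two-sided p-value from the t-distribution with 6 df = 0.101733.
Step 6: alpha = 0.1. fail to reject H0.

rho = 0.6190, p = 0.101733, fail to reject H0 at alpha = 0.1.


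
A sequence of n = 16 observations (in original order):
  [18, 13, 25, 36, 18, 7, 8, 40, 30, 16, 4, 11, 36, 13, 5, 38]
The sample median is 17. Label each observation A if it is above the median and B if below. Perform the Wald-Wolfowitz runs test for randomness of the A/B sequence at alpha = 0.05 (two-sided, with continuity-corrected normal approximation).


Step 1: Compute median = 17; label A = above, B = below.
Labels in order: ABAAABBAABBBABBA  (n_A = 8, n_B = 8)
Step 2: Count runs R = 9.
Step 3: Under H0 (random ordering), E[R] = 2*n_A*n_B/(n_A+n_B) + 1 = 2*8*8/16 + 1 = 9.0000.
        Var[R] = 2*n_A*n_B*(2*n_A*n_B - n_A - n_B) / ((n_A+n_B)^2 * (n_A+n_B-1)) = 14336/3840 = 3.7333.
        SD[R] = 1.9322.
Step 4: R = E[R], so z = 0 with no continuity correction.
Step 5: Two-sided p-value via normal approximation = 2*(1 - Phi(|z|)) = 1.000000.
Step 6: alpha = 0.05. fail to reject H0.

R = 9, z = 0.0000, p = 1.000000, fail to reject H0.


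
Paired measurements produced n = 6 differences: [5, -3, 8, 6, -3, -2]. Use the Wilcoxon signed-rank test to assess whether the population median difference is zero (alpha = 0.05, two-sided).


Step 1: Drop any zero differences (none here) and take |d_i|.
|d| = [5, 3, 8, 6, 3, 2]
Step 2: Midrank |d_i| (ties get averaged ranks).
ranks: |5|->4, |3|->2.5, |8|->6, |6|->5, |3|->2.5, |2|->1
Step 3: Attach original signs; sum ranks with positive sign and with negative sign.
W+ = 4 + 6 + 5 = 15
W- = 2.5 + 2.5 + 1 = 6
(Check: W+ + W- = 21 should equal n(n+1)/2 = 21.)
Step 4: Test statistic W = min(W+, W-) = 6.
Step 5: Ties in |d|, so use the tie-corrected normal approximation.
        E[W] = n(n+1)/4 = 6*7/4 = 10.5.
        Tie groups: |d|=3 (t=2); sum(t^3 - t) = 6.
        Var[W] = n(n+1)(2n+1)/24 - sum(t^3-t)/48 = 546/24 - 6/48 = 22.625.
        z = (W - E[W]) / sqrt(Var[W]) = (6 - 10.5) / 4.7566 = -0.9461.
        Two-sided p = 2*Phi(z) = 0.344118.
Step 6: alpha = 0.05. fail to reject H0.

W+ = 15, W- = 6, W = min = 6, p = 0.344118, fail to reject H0.


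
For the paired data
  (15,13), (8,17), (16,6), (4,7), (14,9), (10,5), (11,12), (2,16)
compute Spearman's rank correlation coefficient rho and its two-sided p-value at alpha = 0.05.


Step 1: Rank x and y separately (midranks; no ties here).
rank(x): 15->7, 8->3, 16->8, 4->2, 14->6, 10->4, 11->5, 2->1
rank(y): 13->6, 17->8, 6->2, 7->3, 9->4, 5->1, 12->5, 16->7
Step 2: d_i = R_x(i) - R_y(i); compute d_i^2.
  (7-6)^2=1, (3-8)^2=25, (8-2)^2=36, (2-3)^2=1, (6-4)^2=4, (4-1)^2=9, (5-5)^2=0, (1-7)^2=36
sum(d^2) = 112.
Step 3: rho = 1 - 6*112 / (8*(8^2 - 1)) = 1 - 672/504 = -0.333333.
Step 4: Under H0, t = rho * sqrt((n-2)/(1-rho^2)) = -0.8660 ~ t(6).
Step 5: Two-sided p-value from the t-distribution with 6 df = 0.419753.
Step 6: alpha = 0.05. fail to reject H0.

rho = -0.3333, p = 0.419753, fail to reject H0 at alpha = 0.05.


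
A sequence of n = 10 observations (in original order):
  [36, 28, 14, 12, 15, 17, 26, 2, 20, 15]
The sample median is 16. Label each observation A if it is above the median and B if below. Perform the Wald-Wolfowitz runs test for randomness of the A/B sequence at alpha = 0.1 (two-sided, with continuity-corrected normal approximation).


Step 1: Compute median = 16; label A = above, B = below.
Labels in order: AABBBAABAB  (n_A = 5, n_B = 5)
Step 2: Count runs R = 6.
Step 3: Under H0 (random ordering), E[R] = 2*n_A*n_B/(n_A+n_B) + 1 = 2*5*5/10 + 1 = 6.0000.
        Var[R] = 2*n_A*n_B*(2*n_A*n_B - n_A - n_B) / ((n_A+n_B)^2 * (n_A+n_B-1)) = 2000/900 = 2.2222.
        SD[R] = 1.4907.
Step 4: R = E[R], so z = 0 with no continuity correction.
Step 5: Two-sided p-value via normal approximation = 2*(1 - Phi(|z|)) = 1.000000.
Step 6: alpha = 0.1. fail to reject H0.

R = 6, z = 0.0000, p = 1.000000, fail to reject H0.


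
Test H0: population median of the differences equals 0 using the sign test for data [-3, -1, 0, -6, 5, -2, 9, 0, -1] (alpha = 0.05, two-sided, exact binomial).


Step 1: Discard zero differences. Original n = 9; n_eff = number of nonzero differences = 7.
Nonzero differences (with sign): -3, -1, -6, +5, -2, +9, -1
Step 2: Count signs: positive = 2, negative = 5.
Step 3: Under H0: P(positive) = 0.5, so the number of positives S ~ Bin(7, 0.5).
Step 4: Two-sided exact p-value = sum of Bin(7,0.5) probabilities at or below the observed probability = 0.453125.
Step 5: alpha = 0.05. fail to reject H0.

n_eff = 7, pos = 2, neg = 5, p = 0.453125, fail to reject H0.


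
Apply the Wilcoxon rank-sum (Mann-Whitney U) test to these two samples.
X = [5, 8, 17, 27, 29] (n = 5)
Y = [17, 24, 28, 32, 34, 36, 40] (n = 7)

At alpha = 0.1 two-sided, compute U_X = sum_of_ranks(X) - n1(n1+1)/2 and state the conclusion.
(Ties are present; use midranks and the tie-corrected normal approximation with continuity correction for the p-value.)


Step 1: Combine and sort all 12 observations; assign midranks.
sorted (value, group): (5,X), (8,X), (17,X), (17,Y), (24,Y), (27,X), (28,Y), (29,X), (32,Y), (34,Y), (36,Y), (40,Y)
ranks: 5->1, 8->2, 17->3.5, 17->3.5, 24->5, 27->6, 28->7, 29->8, 32->9, 34->10, 36->11, 40->12
Step 2: Rank sum for X: R1 = 1 + 2 + 3.5 + 6 + 8 = 20.5.
Step 3: U_X = R1 - n1(n1+1)/2 = 20.5 - 5*6/2 = 20.5 - 15 = 5.5.
       U_Y = n1*n2 - U_X = 35 - 5.5 = 29.5.
Step 4: Ties are present, so use the tie-corrected normal approximation (with continuity correction) for the p-value.
Step 5: p-value = 0.061363; compare to alpha = 0.1. reject H0.

U_X = 5.5, p = 0.061363, reject H0 at alpha = 0.1.


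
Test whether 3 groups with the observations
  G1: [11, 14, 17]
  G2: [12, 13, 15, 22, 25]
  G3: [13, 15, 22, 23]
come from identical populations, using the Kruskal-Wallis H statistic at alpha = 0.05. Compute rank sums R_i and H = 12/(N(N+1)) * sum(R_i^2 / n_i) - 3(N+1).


Step 1: Combine all N = 12 observations and assign midranks.
sorted (value, group, rank): (11,G1,1), (12,G2,2), (13,G2,3.5), (13,G3,3.5), (14,G1,5), (15,G2,6.5), (15,G3,6.5), (17,G1,8), (22,G2,9.5), (22,G3,9.5), (23,G3,11), (25,G2,12)
Step 2: Sum ranks within each group.
R_1 = 14 (n_1 = 3)
R_2 = 33.5 (n_2 = 5)
R_3 = 30.5 (n_3 = 4)
Step 3: H = 12/(N(N+1)) * sum(R_i^2/n_i) - 3(N+1)
     = 12/(12*13) * (14^2/3 + 33.5^2/5 + 30.5^2/4) - 3*13
     = 0.076923 * 522.346 - 39
     = 1.180449.
Step 4: Ties present; correction factor C = 1 - 18/(12^3 - 12) = 0.989510. Corrected H = 1.180449 / 0.989510 = 1.192962.
Step 5: Under H0, H ~ chi^2(2); p-value = 0.550746.
Step 6: alpha = 0.05. fail to reject H0.

H = 1.1930, df = 2, p = 0.550746, fail to reject H0.


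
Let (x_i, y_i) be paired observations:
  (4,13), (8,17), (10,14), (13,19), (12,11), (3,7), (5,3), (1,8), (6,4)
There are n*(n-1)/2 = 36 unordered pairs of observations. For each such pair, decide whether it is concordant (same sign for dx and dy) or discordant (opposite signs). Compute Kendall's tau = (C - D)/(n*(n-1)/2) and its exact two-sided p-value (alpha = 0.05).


Step 1: Enumerate the 36 unordered pairs (i,j) with i<j and classify each by sign(x_j-x_i) * sign(y_j-y_i).
  (1,2):dx=+4,dy=+4->C; (1,3):dx=+6,dy=+1->C; (1,4):dx=+9,dy=+6->C; (1,5):dx=+8,dy=-2->D
  (1,6):dx=-1,dy=-6->C; (1,7):dx=+1,dy=-10->D; (1,8):dx=-3,dy=-5->C; (1,9):dx=+2,dy=-9->D
  (2,3):dx=+2,dy=-3->D; (2,4):dx=+5,dy=+2->C; (2,5):dx=+4,dy=-6->D; (2,6):dx=-5,dy=-10->C
  (2,7):dx=-3,dy=-14->C; (2,8):dx=-7,dy=-9->C; (2,9):dx=-2,dy=-13->C; (3,4):dx=+3,dy=+5->C
  (3,5):dx=+2,dy=-3->D; (3,6):dx=-7,dy=-7->C; (3,7):dx=-5,dy=-11->C; (3,8):dx=-9,dy=-6->C
  (3,9):dx=-4,dy=-10->C; (4,5):dx=-1,dy=-8->C; (4,6):dx=-10,dy=-12->C; (4,7):dx=-8,dy=-16->C
  (4,8):dx=-12,dy=-11->C; (4,9):dx=-7,dy=-15->C; (5,6):dx=-9,dy=-4->C; (5,7):dx=-7,dy=-8->C
  (5,8):dx=-11,dy=-3->C; (5,9):dx=-6,dy=-7->C; (6,7):dx=+2,dy=-4->D; (6,8):dx=-2,dy=+1->D
  (6,9):dx=+3,dy=-3->D; (7,8):dx=-4,dy=+5->D; (7,9):dx=+1,dy=+1->C; (8,9):dx=+5,dy=-4->D
Step 2: C = 25, D = 11, total pairs = 36.
Step 3: tau = (C - D)/(n(n-1)/2) = (25 - 11)/36 = 0.388889.
Step 4: Exact two-sided p-value (enumerate n! = 362880 permutations of y under H0): p = 0.180181.
Step 5: alpha = 0.05. fail to reject H0.

tau_b = 0.3889 (C=25, D=11), p = 0.180181, fail to reject H0.
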